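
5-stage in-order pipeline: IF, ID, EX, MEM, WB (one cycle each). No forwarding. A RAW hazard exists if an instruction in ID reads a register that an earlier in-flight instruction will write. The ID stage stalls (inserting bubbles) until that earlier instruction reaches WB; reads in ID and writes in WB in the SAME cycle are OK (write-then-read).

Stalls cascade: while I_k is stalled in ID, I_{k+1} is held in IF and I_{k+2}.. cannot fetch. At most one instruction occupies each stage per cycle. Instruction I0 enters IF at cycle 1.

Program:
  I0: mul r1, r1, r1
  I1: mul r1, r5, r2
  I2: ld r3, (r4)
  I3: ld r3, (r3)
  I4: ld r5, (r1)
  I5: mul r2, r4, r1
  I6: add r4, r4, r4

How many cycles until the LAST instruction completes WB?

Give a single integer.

Answer: 13

Derivation:
I0 mul r1 <- r1,r1: IF@1 ID@2 stall=0 (-) EX@3 MEM@4 WB@5
I1 mul r1 <- r5,r2: IF@2 ID@3 stall=0 (-) EX@4 MEM@5 WB@6
I2 ld r3 <- r4: IF@3 ID@4 stall=0 (-) EX@5 MEM@6 WB@7
I3 ld r3 <- r3: IF@4 ID@5 stall=2 (RAW on I2.r3 (WB@7)) EX@8 MEM@9 WB@10
I4 ld r5 <- r1: IF@5 ID@8 stall=0 (-) EX@9 MEM@10 WB@11
I5 mul r2 <- r4,r1: IF@8 ID@9 stall=0 (-) EX@10 MEM@11 WB@12
I6 add r4 <- r4,r4: IF@9 ID@10 stall=0 (-) EX@11 MEM@12 WB@13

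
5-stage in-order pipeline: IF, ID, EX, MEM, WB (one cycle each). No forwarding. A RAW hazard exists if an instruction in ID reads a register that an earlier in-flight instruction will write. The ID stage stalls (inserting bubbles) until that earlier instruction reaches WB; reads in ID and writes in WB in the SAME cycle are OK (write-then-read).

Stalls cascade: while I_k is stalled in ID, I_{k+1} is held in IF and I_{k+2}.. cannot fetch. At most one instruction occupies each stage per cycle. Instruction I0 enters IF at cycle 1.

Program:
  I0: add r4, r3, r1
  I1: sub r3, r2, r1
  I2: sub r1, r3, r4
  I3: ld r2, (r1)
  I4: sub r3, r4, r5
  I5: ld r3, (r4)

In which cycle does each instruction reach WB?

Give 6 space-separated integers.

I0 add r4 <- r3,r1: IF@1 ID@2 stall=0 (-) EX@3 MEM@4 WB@5
I1 sub r3 <- r2,r1: IF@2 ID@3 stall=0 (-) EX@4 MEM@5 WB@6
I2 sub r1 <- r3,r4: IF@3 ID@4 stall=2 (RAW on I1.r3 (WB@6)) EX@7 MEM@8 WB@9
I3 ld r2 <- r1: IF@4 ID@7 stall=2 (RAW on I2.r1 (WB@9)) EX@10 MEM@11 WB@12
I4 sub r3 <- r4,r5: IF@7 ID@10 stall=0 (-) EX@11 MEM@12 WB@13
I5 ld r3 <- r4: IF@10 ID@11 stall=0 (-) EX@12 MEM@13 WB@14

Answer: 5 6 9 12 13 14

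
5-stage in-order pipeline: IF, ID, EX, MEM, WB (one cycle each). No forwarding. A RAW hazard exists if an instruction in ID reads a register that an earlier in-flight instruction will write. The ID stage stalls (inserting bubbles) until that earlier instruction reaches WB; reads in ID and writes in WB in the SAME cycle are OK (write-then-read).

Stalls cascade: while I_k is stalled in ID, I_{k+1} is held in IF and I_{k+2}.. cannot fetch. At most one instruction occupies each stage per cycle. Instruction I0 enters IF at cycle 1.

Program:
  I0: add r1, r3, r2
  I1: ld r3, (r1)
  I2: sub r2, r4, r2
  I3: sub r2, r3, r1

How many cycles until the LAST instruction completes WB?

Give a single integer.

I0 add r1 <- r3,r2: IF@1 ID@2 stall=0 (-) EX@3 MEM@4 WB@5
I1 ld r3 <- r1: IF@2 ID@3 stall=2 (RAW on I0.r1 (WB@5)) EX@6 MEM@7 WB@8
I2 sub r2 <- r4,r2: IF@3 ID@6 stall=0 (-) EX@7 MEM@8 WB@9
I3 sub r2 <- r3,r1: IF@6 ID@7 stall=1 (RAW on I1.r3 (WB@8)) EX@9 MEM@10 WB@11

Answer: 11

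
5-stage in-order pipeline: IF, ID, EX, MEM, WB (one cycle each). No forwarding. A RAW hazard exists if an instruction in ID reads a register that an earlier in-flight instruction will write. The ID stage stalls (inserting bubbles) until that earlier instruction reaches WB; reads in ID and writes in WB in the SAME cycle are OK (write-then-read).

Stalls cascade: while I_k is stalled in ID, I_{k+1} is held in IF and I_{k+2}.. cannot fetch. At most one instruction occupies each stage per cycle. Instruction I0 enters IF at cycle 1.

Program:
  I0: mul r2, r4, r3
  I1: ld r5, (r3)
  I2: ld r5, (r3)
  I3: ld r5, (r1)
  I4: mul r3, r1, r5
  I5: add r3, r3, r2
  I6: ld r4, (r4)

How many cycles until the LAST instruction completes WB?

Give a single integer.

I0 mul r2 <- r4,r3: IF@1 ID@2 stall=0 (-) EX@3 MEM@4 WB@5
I1 ld r5 <- r3: IF@2 ID@3 stall=0 (-) EX@4 MEM@5 WB@6
I2 ld r5 <- r3: IF@3 ID@4 stall=0 (-) EX@5 MEM@6 WB@7
I3 ld r5 <- r1: IF@4 ID@5 stall=0 (-) EX@6 MEM@7 WB@8
I4 mul r3 <- r1,r5: IF@5 ID@6 stall=2 (RAW on I3.r5 (WB@8)) EX@9 MEM@10 WB@11
I5 add r3 <- r3,r2: IF@6 ID@9 stall=2 (RAW on I4.r3 (WB@11)) EX@12 MEM@13 WB@14
I6 ld r4 <- r4: IF@9 ID@12 stall=0 (-) EX@13 MEM@14 WB@15

Answer: 15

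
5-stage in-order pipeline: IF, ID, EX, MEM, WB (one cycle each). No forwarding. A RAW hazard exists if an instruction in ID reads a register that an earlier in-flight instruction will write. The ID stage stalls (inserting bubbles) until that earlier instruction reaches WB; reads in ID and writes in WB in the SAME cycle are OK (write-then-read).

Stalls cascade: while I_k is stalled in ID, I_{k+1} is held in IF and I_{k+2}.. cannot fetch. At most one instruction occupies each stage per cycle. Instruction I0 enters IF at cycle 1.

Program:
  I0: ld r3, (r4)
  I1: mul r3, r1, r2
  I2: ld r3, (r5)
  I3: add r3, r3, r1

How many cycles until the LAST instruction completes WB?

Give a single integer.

Answer: 10

Derivation:
I0 ld r3 <- r4: IF@1 ID@2 stall=0 (-) EX@3 MEM@4 WB@5
I1 mul r3 <- r1,r2: IF@2 ID@3 stall=0 (-) EX@4 MEM@5 WB@6
I2 ld r3 <- r5: IF@3 ID@4 stall=0 (-) EX@5 MEM@6 WB@7
I3 add r3 <- r3,r1: IF@4 ID@5 stall=2 (RAW on I2.r3 (WB@7)) EX@8 MEM@9 WB@10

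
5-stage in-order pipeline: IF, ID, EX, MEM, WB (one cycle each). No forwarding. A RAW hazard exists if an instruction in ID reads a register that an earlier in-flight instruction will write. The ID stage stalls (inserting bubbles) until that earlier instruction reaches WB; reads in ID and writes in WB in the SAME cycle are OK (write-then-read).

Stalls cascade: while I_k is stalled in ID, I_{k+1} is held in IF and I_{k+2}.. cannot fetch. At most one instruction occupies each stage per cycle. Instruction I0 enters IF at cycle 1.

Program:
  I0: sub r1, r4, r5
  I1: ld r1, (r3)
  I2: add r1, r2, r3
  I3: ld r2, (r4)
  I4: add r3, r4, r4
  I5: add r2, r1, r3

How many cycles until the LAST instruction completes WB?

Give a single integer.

Answer: 12

Derivation:
I0 sub r1 <- r4,r5: IF@1 ID@2 stall=0 (-) EX@3 MEM@4 WB@5
I1 ld r1 <- r3: IF@2 ID@3 stall=0 (-) EX@4 MEM@5 WB@6
I2 add r1 <- r2,r3: IF@3 ID@4 stall=0 (-) EX@5 MEM@6 WB@7
I3 ld r2 <- r4: IF@4 ID@5 stall=0 (-) EX@6 MEM@7 WB@8
I4 add r3 <- r4,r4: IF@5 ID@6 stall=0 (-) EX@7 MEM@8 WB@9
I5 add r2 <- r1,r3: IF@6 ID@7 stall=2 (RAW on I4.r3 (WB@9)) EX@10 MEM@11 WB@12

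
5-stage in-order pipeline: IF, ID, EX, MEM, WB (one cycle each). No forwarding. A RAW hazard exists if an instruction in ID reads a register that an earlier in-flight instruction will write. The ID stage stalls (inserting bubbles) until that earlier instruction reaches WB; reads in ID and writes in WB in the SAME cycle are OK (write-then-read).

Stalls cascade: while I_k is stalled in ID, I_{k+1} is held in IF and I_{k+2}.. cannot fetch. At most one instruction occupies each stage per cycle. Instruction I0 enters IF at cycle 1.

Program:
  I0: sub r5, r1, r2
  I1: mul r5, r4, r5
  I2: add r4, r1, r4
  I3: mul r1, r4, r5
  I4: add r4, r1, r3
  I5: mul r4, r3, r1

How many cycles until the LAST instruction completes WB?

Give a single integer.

Answer: 16

Derivation:
I0 sub r5 <- r1,r2: IF@1 ID@2 stall=0 (-) EX@3 MEM@4 WB@5
I1 mul r5 <- r4,r5: IF@2 ID@3 stall=2 (RAW on I0.r5 (WB@5)) EX@6 MEM@7 WB@8
I2 add r4 <- r1,r4: IF@3 ID@6 stall=0 (-) EX@7 MEM@8 WB@9
I3 mul r1 <- r4,r5: IF@6 ID@7 stall=2 (RAW on I2.r4 (WB@9)) EX@10 MEM@11 WB@12
I4 add r4 <- r1,r3: IF@7 ID@10 stall=2 (RAW on I3.r1 (WB@12)) EX@13 MEM@14 WB@15
I5 mul r4 <- r3,r1: IF@10 ID@13 stall=0 (-) EX@14 MEM@15 WB@16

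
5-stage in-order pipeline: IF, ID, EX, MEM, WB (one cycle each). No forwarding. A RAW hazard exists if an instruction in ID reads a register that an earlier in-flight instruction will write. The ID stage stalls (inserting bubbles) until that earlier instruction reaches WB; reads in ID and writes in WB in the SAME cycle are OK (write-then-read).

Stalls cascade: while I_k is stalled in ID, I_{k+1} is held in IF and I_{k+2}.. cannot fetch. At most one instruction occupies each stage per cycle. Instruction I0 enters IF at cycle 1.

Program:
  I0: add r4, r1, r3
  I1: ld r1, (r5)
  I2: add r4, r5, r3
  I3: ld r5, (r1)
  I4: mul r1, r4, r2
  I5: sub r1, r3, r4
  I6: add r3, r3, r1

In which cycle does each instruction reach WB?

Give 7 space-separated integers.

Answer: 5 6 7 9 10 11 14

Derivation:
I0 add r4 <- r1,r3: IF@1 ID@2 stall=0 (-) EX@3 MEM@4 WB@5
I1 ld r1 <- r5: IF@2 ID@3 stall=0 (-) EX@4 MEM@5 WB@6
I2 add r4 <- r5,r3: IF@3 ID@4 stall=0 (-) EX@5 MEM@6 WB@7
I3 ld r5 <- r1: IF@4 ID@5 stall=1 (RAW on I1.r1 (WB@6)) EX@7 MEM@8 WB@9
I4 mul r1 <- r4,r2: IF@5 ID@7 stall=0 (-) EX@8 MEM@9 WB@10
I5 sub r1 <- r3,r4: IF@7 ID@8 stall=0 (-) EX@9 MEM@10 WB@11
I6 add r3 <- r3,r1: IF@8 ID@9 stall=2 (RAW on I5.r1 (WB@11)) EX@12 MEM@13 WB@14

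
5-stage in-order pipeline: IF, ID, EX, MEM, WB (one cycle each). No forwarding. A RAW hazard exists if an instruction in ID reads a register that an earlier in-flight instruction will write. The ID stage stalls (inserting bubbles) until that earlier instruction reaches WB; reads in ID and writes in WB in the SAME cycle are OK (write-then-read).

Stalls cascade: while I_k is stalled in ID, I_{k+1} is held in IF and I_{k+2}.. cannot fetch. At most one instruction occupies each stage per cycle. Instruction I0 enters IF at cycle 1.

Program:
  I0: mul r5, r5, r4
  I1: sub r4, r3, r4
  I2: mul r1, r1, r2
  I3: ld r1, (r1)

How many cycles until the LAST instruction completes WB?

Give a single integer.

I0 mul r5 <- r5,r4: IF@1 ID@2 stall=0 (-) EX@3 MEM@4 WB@5
I1 sub r4 <- r3,r4: IF@2 ID@3 stall=0 (-) EX@4 MEM@5 WB@6
I2 mul r1 <- r1,r2: IF@3 ID@4 stall=0 (-) EX@5 MEM@6 WB@7
I3 ld r1 <- r1: IF@4 ID@5 stall=2 (RAW on I2.r1 (WB@7)) EX@8 MEM@9 WB@10

Answer: 10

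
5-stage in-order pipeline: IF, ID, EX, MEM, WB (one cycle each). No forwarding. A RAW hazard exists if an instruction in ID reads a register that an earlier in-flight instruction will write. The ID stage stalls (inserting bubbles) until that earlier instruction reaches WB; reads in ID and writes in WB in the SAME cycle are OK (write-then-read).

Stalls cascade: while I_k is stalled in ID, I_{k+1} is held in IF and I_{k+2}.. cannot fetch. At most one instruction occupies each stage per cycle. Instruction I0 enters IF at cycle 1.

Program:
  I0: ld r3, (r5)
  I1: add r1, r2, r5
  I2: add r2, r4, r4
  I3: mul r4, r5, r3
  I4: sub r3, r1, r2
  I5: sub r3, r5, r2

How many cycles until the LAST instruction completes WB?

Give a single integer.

I0 ld r3 <- r5: IF@1 ID@2 stall=0 (-) EX@3 MEM@4 WB@5
I1 add r1 <- r2,r5: IF@2 ID@3 stall=0 (-) EX@4 MEM@5 WB@6
I2 add r2 <- r4,r4: IF@3 ID@4 stall=0 (-) EX@5 MEM@6 WB@7
I3 mul r4 <- r5,r3: IF@4 ID@5 stall=0 (-) EX@6 MEM@7 WB@8
I4 sub r3 <- r1,r2: IF@5 ID@6 stall=1 (RAW on I2.r2 (WB@7)) EX@8 MEM@9 WB@10
I5 sub r3 <- r5,r2: IF@6 ID@8 stall=0 (-) EX@9 MEM@10 WB@11

Answer: 11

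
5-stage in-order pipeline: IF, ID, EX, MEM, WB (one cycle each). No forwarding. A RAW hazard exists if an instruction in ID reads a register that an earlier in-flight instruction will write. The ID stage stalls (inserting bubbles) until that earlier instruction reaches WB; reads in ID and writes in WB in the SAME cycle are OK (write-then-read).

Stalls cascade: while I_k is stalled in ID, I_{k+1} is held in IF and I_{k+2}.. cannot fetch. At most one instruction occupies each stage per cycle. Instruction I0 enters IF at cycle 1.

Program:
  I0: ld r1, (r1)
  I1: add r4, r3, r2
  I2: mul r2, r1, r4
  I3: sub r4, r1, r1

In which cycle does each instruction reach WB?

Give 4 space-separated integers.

Answer: 5 6 9 10

Derivation:
I0 ld r1 <- r1: IF@1 ID@2 stall=0 (-) EX@3 MEM@4 WB@5
I1 add r4 <- r3,r2: IF@2 ID@3 stall=0 (-) EX@4 MEM@5 WB@6
I2 mul r2 <- r1,r4: IF@3 ID@4 stall=2 (RAW on I1.r4 (WB@6)) EX@7 MEM@8 WB@9
I3 sub r4 <- r1,r1: IF@4 ID@7 stall=0 (-) EX@8 MEM@9 WB@10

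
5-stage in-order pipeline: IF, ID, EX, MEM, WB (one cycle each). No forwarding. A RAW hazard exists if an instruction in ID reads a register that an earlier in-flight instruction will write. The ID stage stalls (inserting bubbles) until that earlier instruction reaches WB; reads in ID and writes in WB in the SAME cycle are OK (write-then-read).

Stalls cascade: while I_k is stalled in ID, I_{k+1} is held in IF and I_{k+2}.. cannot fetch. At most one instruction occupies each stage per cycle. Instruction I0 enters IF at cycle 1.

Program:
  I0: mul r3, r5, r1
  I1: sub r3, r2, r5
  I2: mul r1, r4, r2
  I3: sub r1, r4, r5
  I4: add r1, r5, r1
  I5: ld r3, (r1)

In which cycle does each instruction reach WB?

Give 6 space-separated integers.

Answer: 5 6 7 8 11 14

Derivation:
I0 mul r3 <- r5,r1: IF@1 ID@2 stall=0 (-) EX@3 MEM@4 WB@5
I1 sub r3 <- r2,r5: IF@2 ID@3 stall=0 (-) EX@4 MEM@5 WB@6
I2 mul r1 <- r4,r2: IF@3 ID@4 stall=0 (-) EX@5 MEM@6 WB@7
I3 sub r1 <- r4,r5: IF@4 ID@5 stall=0 (-) EX@6 MEM@7 WB@8
I4 add r1 <- r5,r1: IF@5 ID@6 stall=2 (RAW on I3.r1 (WB@8)) EX@9 MEM@10 WB@11
I5 ld r3 <- r1: IF@6 ID@9 stall=2 (RAW on I4.r1 (WB@11)) EX@12 MEM@13 WB@14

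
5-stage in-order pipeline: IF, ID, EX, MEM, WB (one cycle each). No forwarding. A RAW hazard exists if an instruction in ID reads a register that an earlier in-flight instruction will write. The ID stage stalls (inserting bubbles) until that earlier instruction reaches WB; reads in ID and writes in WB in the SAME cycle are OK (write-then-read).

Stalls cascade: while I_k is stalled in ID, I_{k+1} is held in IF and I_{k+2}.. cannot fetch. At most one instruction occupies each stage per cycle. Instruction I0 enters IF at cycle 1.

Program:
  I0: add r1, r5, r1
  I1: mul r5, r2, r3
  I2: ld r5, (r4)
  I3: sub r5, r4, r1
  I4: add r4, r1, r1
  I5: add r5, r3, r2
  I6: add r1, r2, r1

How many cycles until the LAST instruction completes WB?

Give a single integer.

Answer: 11

Derivation:
I0 add r1 <- r5,r1: IF@1 ID@2 stall=0 (-) EX@3 MEM@4 WB@5
I1 mul r5 <- r2,r3: IF@2 ID@3 stall=0 (-) EX@4 MEM@5 WB@6
I2 ld r5 <- r4: IF@3 ID@4 stall=0 (-) EX@5 MEM@6 WB@7
I3 sub r5 <- r4,r1: IF@4 ID@5 stall=0 (-) EX@6 MEM@7 WB@8
I4 add r4 <- r1,r1: IF@5 ID@6 stall=0 (-) EX@7 MEM@8 WB@9
I5 add r5 <- r3,r2: IF@6 ID@7 stall=0 (-) EX@8 MEM@9 WB@10
I6 add r1 <- r2,r1: IF@7 ID@8 stall=0 (-) EX@9 MEM@10 WB@11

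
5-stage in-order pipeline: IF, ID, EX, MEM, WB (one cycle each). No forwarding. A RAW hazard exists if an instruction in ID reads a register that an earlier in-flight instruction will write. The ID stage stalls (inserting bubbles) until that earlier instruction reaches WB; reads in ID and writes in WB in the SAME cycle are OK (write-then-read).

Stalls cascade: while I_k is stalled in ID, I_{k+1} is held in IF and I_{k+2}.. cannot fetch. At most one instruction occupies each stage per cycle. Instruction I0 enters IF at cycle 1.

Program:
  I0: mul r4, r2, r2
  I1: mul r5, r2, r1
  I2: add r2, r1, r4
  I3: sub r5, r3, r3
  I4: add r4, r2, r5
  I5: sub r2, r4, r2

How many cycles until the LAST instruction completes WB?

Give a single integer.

Answer: 15

Derivation:
I0 mul r4 <- r2,r2: IF@1 ID@2 stall=0 (-) EX@3 MEM@4 WB@5
I1 mul r5 <- r2,r1: IF@2 ID@3 stall=0 (-) EX@4 MEM@5 WB@6
I2 add r2 <- r1,r4: IF@3 ID@4 stall=1 (RAW on I0.r4 (WB@5)) EX@6 MEM@7 WB@8
I3 sub r5 <- r3,r3: IF@4 ID@6 stall=0 (-) EX@7 MEM@8 WB@9
I4 add r4 <- r2,r5: IF@6 ID@7 stall=2 (RAW on I3.r5 (WB@9)) EX@10 MEM@11 WB@12
I5 sub r2 <- r4,r2: IF@7 ID@10 stall=2 (RAW on I4.r4 (WB@12)) EX@13 MEM@14 WB@15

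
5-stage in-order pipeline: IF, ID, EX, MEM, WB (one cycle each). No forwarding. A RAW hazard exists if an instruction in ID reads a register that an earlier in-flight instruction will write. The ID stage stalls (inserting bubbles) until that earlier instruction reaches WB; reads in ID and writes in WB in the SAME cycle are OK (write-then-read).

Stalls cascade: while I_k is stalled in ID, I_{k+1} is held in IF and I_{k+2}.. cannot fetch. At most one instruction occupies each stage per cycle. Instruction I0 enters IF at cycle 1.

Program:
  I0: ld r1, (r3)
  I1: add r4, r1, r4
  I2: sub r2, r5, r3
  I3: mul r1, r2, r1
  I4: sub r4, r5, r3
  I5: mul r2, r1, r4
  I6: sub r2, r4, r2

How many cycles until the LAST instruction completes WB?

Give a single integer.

Answer: 19

Derivation:
I0 ld r1 <- r3: IF@1 ID@2 stall=0 (-) EX@3 MEM@4 WB@5
I1 add r4 <- r1,r4: IF@2 ID@3 stall=2 (RAW on I0.r1 (WB@5)) EX@6 MEM@7 WB@8
I2 sub r2 <- r5,r3: IF@3 ID@6 stall=0 (-) EX@7 MEM@8 WB@9
I3 mul r1 <- r2,r1: IF@6 ID@7 stall=2 (RAW on I2.r2 (WB@9)) EX@10 MEM@11 WB@12
I4 sub r4 <- r5,r3: IF@7 ID@10 stall=0 (-) EX@11 MEM@12 WB@13
I5 mul r2 <- r1,r4: IF@10 ID@11 stall=2 (RAW on I4.r4 (WB@13)) EX@14 MEM@15 WB@16
I6 sub r2 <- r4,r2: IF@11 ID@14 stall=2 (RAW on I5.r2 (WB@16)) EX@17 MEM@18 WB@19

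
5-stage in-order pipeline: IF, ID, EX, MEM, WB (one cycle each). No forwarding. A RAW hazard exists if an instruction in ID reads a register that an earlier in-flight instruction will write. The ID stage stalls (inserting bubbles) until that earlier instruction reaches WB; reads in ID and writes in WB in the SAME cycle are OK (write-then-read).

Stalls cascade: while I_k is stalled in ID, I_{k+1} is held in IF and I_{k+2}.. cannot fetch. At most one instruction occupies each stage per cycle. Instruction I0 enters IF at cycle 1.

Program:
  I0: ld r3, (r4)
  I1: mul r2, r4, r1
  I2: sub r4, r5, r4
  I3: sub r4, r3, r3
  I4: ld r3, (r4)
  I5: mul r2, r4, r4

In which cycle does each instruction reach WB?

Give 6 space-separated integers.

I0 ld r3 <- r4: IF@1 ID@2 stall=0 (-) EX@3 MEM@4 WB@5
I1 mul r2 <- r4,r1: IF@2 ID@3 stall=0 (-) EX@4 MEM@5 WB@6
I2 sub r4 <- r5,r4: IF@3 ID@4 stall=0 (-) EX@5 MEM@6 WB@7
I3 sub r4 <- r3,r3: IF@4 ID@5 stall=0 (-) EX@6 MEM@7 WB@8
I4 ld r3 <- r4: IF@5 ID@6 stall=2 (RAW on I3.r4 (WB@8)) EX@9 MEM@10 WB@11
I5 mul r2 <- r4,r4: IF@6 ID@9 stall=0 (-) EX@10 MEM@11 WB@12

Answer: 5 6 7 8 11 12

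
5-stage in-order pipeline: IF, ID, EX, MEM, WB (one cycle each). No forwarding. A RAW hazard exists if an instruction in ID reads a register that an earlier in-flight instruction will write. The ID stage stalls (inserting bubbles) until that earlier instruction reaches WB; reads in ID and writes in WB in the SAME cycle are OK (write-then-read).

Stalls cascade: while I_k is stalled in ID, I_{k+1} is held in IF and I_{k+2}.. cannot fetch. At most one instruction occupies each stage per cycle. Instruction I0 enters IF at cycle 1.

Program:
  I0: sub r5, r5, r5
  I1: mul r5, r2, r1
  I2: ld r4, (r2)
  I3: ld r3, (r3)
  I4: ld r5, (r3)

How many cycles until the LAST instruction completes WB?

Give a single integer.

Answer: 11

Derivation:
I0 sub r5 <- r5,r5: IF@1 ID@2 stall=0 (-) EX@3 MEM@4 WB@5
I1 mul r5 <- r2,r1: IF@2 ID@3 stall=0 (-) EX@4 MEM@5 WB@6
I2 ld r4 <- r2: IF@3 ID@4 stall=0 (-) EX@5 MEM@6 WB@7
I3 ld r3 <- r3: IF@4 ID@5 stall=0 (-) EX@6 MEM@7 WB@8
I4 ld r5 <- r3: IF@5 ID@6 stall=2 (RAW on I3.r3 (WB@8)) EX@9 MEM@10 WB@11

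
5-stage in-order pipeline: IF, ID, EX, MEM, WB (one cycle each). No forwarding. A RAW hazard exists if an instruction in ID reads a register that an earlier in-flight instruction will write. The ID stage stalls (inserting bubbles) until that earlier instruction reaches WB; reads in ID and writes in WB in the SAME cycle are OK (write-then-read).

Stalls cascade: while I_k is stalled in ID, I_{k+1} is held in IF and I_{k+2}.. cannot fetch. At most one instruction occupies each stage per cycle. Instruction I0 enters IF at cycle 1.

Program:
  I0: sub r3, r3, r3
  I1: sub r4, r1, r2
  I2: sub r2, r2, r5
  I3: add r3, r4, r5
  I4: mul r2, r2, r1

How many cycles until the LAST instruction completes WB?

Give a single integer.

Answer: 10

Derivation:
I0 sub r3 <- r3,r3: IF@1 ID@2 stall=0 (-) EX@3 MEM@4 WB@5
I1 sub r4 <- r1,r2: IF@2 ID@3 stall=0 (-) EX@4 MEM@5 WB@6
I2 sub r2 <- r2,r5: IF@3 ID@4 stall=0 (-) EX@5 MEM@6 WB@7
I3 add r3 <- r4,r5: IF@4 ID@5 stall=1 (RAW on I1.r4 (WB@6)) EX@7 MEM@8 WB@9
I4 mul r2 <- r2,r1: IF@5 ID@7 stall=0 (-) EX@8 MEM@9 WB@10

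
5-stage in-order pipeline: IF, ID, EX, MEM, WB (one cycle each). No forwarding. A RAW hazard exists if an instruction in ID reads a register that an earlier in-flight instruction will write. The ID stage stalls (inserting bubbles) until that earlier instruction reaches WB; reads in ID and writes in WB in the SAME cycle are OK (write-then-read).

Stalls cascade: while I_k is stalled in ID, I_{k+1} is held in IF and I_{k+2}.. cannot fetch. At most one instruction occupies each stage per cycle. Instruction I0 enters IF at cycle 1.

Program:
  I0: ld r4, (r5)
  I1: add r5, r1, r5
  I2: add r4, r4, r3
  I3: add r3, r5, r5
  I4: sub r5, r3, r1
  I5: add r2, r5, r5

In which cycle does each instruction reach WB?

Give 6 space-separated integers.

Answer: 5 6 8 9 12 15

Derivation:
I0 ld r4 <- r5: IF@1 ID@2 stall=0 (-) EX@3 MEM@4 WB@5
I1 add r5 <- r1,r5: IF@2 ID@3 stall=0 (-) EX@4 MEM@5 WB@6
I2 add r4 <- r4,r3: IF@3 ID@4 stall=1 (RAW on I0.r4 (WB@5)) EX@6 MEM@7 WB@8
I3 add r3 <- r5,r5: IF@4 ID@6 stall=0 (-) EX@7 MEM@8 WB@9
I4 sub r5 <- r3,r1: IF@6 ID@7 stall=2 (RAW on I3.r3 (WB@9)) EX@10 MEM@11 WB@12
I5 add r2 <- r5,r5: IF@7 ID@10 stall=2 (RAW on I4.r5 (WB@12)) EX@13 MEM@14 WB@15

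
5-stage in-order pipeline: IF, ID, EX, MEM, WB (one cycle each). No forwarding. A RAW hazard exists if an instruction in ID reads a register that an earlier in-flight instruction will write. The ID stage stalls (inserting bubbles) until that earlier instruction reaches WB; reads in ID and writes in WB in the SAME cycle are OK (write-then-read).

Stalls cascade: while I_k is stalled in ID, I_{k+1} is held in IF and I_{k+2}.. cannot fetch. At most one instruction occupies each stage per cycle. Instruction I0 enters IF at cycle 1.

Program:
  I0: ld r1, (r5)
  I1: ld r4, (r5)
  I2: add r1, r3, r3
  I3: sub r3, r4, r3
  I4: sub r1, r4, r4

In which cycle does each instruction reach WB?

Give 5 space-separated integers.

Answer: 5 6 7 9 10

Derivation:
I0 ld r1 <- r5: IF@1 ID@2 stall=0 (-) EX@3 MEM@4 WB@5
I1 ld r4 <- r5: IF@2 ID@3 stall=0 (-) EX@4 MEM@5 WB@6
I2 add r1 <- r3,r3: IF@3 ID@4 stall=0 (-) EX@5 MEM@6 WB@7
I3 sub r3 <- r4,r3: IF@4 ID@5 stall=1 (RAW on I1.r4 (WB@6)) EX@7 MEM@8 WB@9
I4 sub r1 <- r4,r4: IF@5 ID@7 stall=0 (-) EX@8 MEM@9 WB@10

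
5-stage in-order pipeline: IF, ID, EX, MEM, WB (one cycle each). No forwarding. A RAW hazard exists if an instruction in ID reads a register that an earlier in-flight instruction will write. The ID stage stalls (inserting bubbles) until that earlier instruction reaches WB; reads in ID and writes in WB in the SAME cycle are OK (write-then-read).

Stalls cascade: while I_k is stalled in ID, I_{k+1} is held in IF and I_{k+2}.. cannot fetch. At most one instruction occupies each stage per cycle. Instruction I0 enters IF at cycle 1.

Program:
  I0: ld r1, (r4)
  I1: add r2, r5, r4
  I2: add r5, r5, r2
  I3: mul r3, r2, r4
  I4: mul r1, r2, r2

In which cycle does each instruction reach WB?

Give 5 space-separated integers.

Answer: 5 6 9 10 11

Derivation:
I0 ld r1 <- r4: IF@1 ID@2 stall=0 (-) EX@3 MEM@4 WB@5
I1 add r2 <- r5,r4: IF@2 ID@3 stall=0 (-) EX@4 MEM@5 WB@6
I2 add r5 <- r5,r2: IF@3 ID@4 stall=2 (RAW on I1.r2 (WB@6)) EX@7 MEM@8 WB@9
I3 mul r3 <- r2,r4: IF@4 ID@7 stall=0 (-) EX@8 MEM@9 WB@10
I4 mul r1 <- r2,r2: IF@7 ID@8 stall=0 (-) EX@9 MEM@10 WB@11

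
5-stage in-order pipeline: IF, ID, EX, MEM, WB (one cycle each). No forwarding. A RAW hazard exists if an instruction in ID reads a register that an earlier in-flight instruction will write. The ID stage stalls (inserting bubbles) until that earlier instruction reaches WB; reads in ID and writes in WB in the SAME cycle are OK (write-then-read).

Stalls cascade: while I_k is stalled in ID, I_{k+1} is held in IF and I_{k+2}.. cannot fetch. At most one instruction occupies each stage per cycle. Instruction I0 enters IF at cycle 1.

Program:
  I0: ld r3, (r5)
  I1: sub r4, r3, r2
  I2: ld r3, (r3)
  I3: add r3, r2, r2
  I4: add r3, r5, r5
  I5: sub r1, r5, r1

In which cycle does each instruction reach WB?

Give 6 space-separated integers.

Answer: 5 8 9 10 11 12

Derivation:
I0 ld r3 <- r5: IF@1 ID@2 stall=0 (-) EX@3 MEM@4 WB@5
I1 sub r4 <- r3,r2: IF@2 ID@3 stall=2 (RAW on I0.r3 (WB@5)) EX@6 MEM@7 WB@8
I2 ld r3 <- r3: IF@3 ID@6 stall=0 (-) EX@7 MEM@8 WB@9
I3 add r3 <- r2,r2: IF@6 ID@7 stall=0 (-) EX@8 MEM@9 WB@10
I4 add r3 <- r5,r5: IF@7 ID@8 stall=0 (-) EX@9 MEM@10 WB@11
I5 sub r1 <- r5,r1: IF@8 ID@9 stall=0 (-) EX@10 MEM@11 WB@12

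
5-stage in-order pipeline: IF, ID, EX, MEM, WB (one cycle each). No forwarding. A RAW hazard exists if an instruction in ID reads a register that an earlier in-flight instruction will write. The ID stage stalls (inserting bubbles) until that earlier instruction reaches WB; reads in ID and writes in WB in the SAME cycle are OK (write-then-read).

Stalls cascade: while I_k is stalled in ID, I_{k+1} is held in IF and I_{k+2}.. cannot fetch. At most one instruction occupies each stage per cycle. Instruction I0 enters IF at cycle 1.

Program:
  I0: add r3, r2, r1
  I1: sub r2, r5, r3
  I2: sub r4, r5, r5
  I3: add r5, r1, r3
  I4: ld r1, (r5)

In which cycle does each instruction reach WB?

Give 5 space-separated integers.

I0 add r3 <- r2,r1: IF@1 ID@2 stall=0 (-) EX@3 MEM@4 WB@5
I1 sub r2 <- r5,r3: IF@2 ID@3 stall=2 (RAW on I0.r3 (WB@5)) EX@6 MEM@7 WB@8
I2 sub r4 <- r5,r5: IF@3 ID@6 stall=0 (-) EX@7 MEM@8 WB@9
I3 add r5 <- r1,r3: IF@6 ID@7 stall=0 (-) EX@8 MEM@9 WB@10
I4 ld r1 <- r5: IF@7 ID@8 stall=2 (RAW on I3.r5 (WB@10)) EX@11 MEM@12 WB@13

Answer: 5 8 9 10 13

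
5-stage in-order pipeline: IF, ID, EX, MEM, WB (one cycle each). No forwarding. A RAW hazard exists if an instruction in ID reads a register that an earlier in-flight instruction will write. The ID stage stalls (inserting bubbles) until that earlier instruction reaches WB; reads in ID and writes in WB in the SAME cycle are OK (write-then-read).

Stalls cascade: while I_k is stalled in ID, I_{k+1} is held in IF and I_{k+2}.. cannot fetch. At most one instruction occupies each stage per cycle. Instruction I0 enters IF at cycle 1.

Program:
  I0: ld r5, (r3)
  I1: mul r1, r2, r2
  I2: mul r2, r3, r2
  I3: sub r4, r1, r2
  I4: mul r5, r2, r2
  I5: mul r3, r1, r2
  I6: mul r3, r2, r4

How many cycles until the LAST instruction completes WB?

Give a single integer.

I0 ld r5 <- r3: IF@1 ID@2 stall=0 (-) EX@3 MEM@4 WB@5
I1 mul r1 <- r2,r2: IF@2 ID@3 stall=0 (-) EX@4 MEM@5 WB@6
I2 mul r2 <- r3,r2: IF@3 ID@4 stall=0 (-) EX@5 MEM@6 WB@7
I3 sub r4 <- r1,r2: IF@4 ID@5 stall=2 (RAW on I2.r2 (WB@7)) EX@8 MEM@9 WB@10
I4 mul r5 <- r2,r2: IF@5 ID@8 stall=0 (-) EX@9 MEM@10 WB@11
I5 mul r3 <- r1,r2: IF@8 ID@9 stall=0 (-) EX@10 MEM@11 WB@12
I6 mul r3 <- r2,r4: IF@9 ID@10 stall=0 (-) EX@11 MEM@12 WB@13

Answer: 13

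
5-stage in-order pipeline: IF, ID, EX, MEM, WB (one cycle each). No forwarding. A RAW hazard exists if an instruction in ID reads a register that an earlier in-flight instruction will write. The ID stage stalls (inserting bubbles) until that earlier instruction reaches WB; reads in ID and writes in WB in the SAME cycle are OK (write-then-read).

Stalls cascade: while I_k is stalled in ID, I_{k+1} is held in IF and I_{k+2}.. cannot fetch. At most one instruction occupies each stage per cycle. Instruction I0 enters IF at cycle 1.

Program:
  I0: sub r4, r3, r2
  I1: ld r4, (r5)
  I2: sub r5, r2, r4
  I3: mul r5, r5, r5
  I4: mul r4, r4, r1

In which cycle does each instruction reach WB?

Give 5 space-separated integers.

Answer: 5 6 9 12 13

Derivation:
I0 sub r4 <- r3,r2: IF@1 ID@2 stall=0 (-) EX@3 MEM@4 WB@5
I1 ld r4 <- r5: IF@2 ID@3 stall=0 (-) EX@4 MEM@5 WB@6
I2 sub r5 <- r2,r4: IF@3 ID@4 stall=2 (RAW on I1.r4 (WB@6)) EX@7 MEM@8 WB@9
I3 mul r5 <- r5,r5: IF@4 ID@7 stall=2 (RAW on I2.r5 (WB@9)) EX@10 MEM@11 WB@12
I4 mul r4 <- r4,r1: IF@7 ID@10 stall=0 (-) EX@11 MEM@12 WB@13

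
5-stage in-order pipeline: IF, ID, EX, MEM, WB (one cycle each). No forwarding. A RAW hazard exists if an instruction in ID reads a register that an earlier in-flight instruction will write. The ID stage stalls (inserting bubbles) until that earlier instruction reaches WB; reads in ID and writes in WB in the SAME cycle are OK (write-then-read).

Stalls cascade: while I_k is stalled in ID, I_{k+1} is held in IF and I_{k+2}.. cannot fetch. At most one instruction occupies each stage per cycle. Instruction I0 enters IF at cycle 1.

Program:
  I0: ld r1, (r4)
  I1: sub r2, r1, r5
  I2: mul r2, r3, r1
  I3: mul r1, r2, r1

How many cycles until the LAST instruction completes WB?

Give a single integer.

Answer: 12

Derivation:
I0 ld r1 <- r4: IF@1 ID@2 stall=0 (-) EX@3 MEM@4 WB@5
I1 sub r2 <- r1,r5: IF@2 ID@3 stall=2 (RAW on I0.r1 (WB@5)) EX@6 MEM@7 WB@8
I2 mul r2 <- r3,r1: IF@3 ID@6 stall=0 (-) EX@7 MEM@8 WB@9
I3 mul r1 <- r2,r1: IF@6 ID@7 stall=2 (RAW on I2.r2 (WB@9)) EX@10 MEM@11 WB@12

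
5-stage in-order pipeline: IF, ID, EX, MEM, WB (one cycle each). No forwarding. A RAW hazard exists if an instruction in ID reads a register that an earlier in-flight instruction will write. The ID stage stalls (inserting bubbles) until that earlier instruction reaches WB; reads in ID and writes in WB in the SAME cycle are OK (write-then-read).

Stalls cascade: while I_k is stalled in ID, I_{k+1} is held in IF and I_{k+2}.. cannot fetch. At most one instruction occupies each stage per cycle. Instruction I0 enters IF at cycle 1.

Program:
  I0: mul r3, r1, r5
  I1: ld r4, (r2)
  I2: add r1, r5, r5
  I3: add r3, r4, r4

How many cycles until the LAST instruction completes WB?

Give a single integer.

I0 mul r3 <- r1,r5: IF@1 ID@2 stall=0 (-) EX@3 MEM@4 WB@5
I1 ld r4 <- r2: IF@2 ID@3 stall=0 (-) EX@4 MEM@5 WB@6
I2 add r1 <- r5,r5: IF@3 ID@4 stall=0 (-) EX@5 MEM@6 WB@7
I3 add r3 <- r4,r4: IF@4 ID@5 stall=1 (RAW on I1.r4 (WB@6)) EX@7 MEM@8 WB@9

Answer: 9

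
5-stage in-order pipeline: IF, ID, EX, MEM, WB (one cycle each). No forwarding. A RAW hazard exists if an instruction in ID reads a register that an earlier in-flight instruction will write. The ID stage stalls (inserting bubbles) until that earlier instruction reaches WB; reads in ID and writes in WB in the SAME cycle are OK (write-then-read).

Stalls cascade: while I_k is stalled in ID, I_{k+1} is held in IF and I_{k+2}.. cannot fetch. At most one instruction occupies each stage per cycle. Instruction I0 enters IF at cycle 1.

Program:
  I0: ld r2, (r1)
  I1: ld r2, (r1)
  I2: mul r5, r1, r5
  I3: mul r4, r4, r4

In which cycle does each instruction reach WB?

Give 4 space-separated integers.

I0 ld r2 <- r1: IF@1 ID@2 stall=0 (-) EX@3 MEM@4 WB@5
I1 ld r2 <- r1: IF@2 ID@3 stall=0 (-) EX@4 MEM@5 WB@6
I2 mul r5 <- r1,r5: IF@3 ID@4 stall=0 (-) EX@5 MEM@6 WB@7
I3 mul r4 <- r4,r4: IF@4 ID@5 stall=0 (-) EX@6 MEM@7 WB@8

Answer: 5 6 7 8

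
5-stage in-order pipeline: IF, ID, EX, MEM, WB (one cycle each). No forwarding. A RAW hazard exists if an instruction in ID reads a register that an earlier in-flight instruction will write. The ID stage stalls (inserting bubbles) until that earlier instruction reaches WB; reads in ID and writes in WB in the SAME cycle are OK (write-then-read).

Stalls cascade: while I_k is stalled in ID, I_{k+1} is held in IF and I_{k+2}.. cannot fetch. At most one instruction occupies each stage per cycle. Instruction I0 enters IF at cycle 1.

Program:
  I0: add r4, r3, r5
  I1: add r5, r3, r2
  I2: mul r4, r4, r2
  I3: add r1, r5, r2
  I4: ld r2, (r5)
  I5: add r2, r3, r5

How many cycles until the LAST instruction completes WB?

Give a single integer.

Answer: 11

Derivation:
I0 add r4 <- r3,r5: IF@1 ID@2 stall=0 (-) EX@3 MEM@4 WB@5
I1 add r5 <- r3,r2: IF@2 ID@3 stall=0 (-) EX@4 MEM@5 WB@6
I2 mul r4 <- r4,r2: IF@3 ID@4 stall=1 (RAW on I0.r4 (WB@5)) EX@6 MEM@7 WB@8
I3 add r1 <- r5,r2: IF@4 ID@6 stall=0 (-) EX@7 MEM@8 WB@9
I4 ld r2 <- r5: IF@6 ID@7 stall=0 (-) EX@8 MEM@9 WB@10
I5 add r2 <- r3,r5: IF@7 ID@8 stall=0 (-) EX@9 MEM@10 WB@11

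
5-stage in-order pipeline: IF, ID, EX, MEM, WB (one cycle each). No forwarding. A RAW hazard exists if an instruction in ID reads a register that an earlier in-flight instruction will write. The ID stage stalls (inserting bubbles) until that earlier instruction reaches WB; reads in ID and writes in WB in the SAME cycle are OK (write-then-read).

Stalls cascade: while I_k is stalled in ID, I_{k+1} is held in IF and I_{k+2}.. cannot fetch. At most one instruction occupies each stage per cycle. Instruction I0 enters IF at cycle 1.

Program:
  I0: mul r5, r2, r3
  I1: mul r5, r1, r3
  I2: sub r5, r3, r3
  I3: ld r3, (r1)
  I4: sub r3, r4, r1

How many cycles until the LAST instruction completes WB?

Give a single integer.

I0 mul r5 <- r2,r3: IF@1 ID@2 stall=0 (-) EX@3 MEM@4 WB@5
I1 mul r5 <- r1,r3: IF@2 ID@3 stall=0 (-) EX@4 MEM@5 WB@6
I2 sub r5 <- r3,r3: IF@3 ID@4 stall=0 (-) EX@5 MEM@6 WB@7
I3 ld r3 <- r1: IF@4 ID@5 stall=0 (-) EX@6 MEM@7 WB@8
I4 sub r3 <- r4,r1: IF@5 ID@6 stall=0 (-) EX@7 MEM@8 WB@9

Answer: 9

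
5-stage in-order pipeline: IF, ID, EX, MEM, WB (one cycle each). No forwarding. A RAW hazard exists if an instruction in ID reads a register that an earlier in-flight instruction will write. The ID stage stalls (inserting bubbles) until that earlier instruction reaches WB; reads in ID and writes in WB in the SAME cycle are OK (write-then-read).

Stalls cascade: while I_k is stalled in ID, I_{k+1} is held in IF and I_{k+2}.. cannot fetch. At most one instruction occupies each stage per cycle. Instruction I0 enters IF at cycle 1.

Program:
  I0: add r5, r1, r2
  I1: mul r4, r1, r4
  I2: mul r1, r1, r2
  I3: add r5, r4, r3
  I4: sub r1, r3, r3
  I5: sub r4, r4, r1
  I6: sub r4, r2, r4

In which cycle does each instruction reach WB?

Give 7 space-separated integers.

I0 add r5 <- r1,r2: IF@1 ID@2 stall=0 (-) EX@3 MEM@4 WB@5
I1 mul r4 <- r1,r4: IF@2 ID@3 stall=0 (-) EX@4 MEM@5 WB@6
I2 mul r1 <- r1,r2: IF@3 ID@4 stall=0 (-) EX@5 MEM@6 WB@7
I3 add r5 <- r4,r3: IF@4 ID@5 stall=1 (RAW on I1.r4 (WB@6)) EX@7 MEM@8 WB@9
I4 sub r1 <- r3,r3: IF@5 ID@7 stall=0 (-) EX@8 MEM@9 WB@10
I5 sub r4 <- r4,r1: IF@7 ID@8 stall=2 (RAW on I4.r1 (WB@10)) EX@11 MEM@12 WB@13
I6 sub r4 <- r2,r4: IF@8 ID@11 stall=2 (RAW on I5.r4 (WB@13)) EX@14 MEM@15 WB@16

Answer: 5 6 7 9 10 13 16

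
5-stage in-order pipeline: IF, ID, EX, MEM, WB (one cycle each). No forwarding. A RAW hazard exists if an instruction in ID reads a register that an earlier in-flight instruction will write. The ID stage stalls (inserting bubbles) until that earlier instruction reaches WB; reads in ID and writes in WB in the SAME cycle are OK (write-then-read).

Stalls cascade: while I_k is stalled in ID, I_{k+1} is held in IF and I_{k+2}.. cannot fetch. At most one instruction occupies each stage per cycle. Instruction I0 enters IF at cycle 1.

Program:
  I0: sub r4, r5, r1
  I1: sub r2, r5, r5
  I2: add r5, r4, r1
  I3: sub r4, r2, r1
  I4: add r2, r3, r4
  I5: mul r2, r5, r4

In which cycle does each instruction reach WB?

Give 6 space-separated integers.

Answer: 5 6 8 9 12 13

Derivation:
I0 sub r4 <- r5,r1: IF@1 ID@2 stall=0 (-) EX@3 MEM@4 WB@5
I1 sub r2 <- r5,r5: IF@2 ID@3 stall=0 (-) EX@4 MEM@5 WB@6
I2 add r5 <- r4,r1: IF@3 ID@4 stall=1 (RAW on I0.r4 (WB@5)) EX@6 MEM@7 WB@8
I3 sub r4 <- r2,r1: IF@4 ID@6 stall=0 (-) EX@7 MEM@8 WB@9
I4 add r2 <- r3,r4: IF@6 ID@7 stall=2 (RAW on I3.r4 (WB@9)) EX@10 MEM@11 WB@12
I5 mul r2 <- r5,r4: IF@7 ID@10 stall=0 (-) EX@11 MEM@12 WB@13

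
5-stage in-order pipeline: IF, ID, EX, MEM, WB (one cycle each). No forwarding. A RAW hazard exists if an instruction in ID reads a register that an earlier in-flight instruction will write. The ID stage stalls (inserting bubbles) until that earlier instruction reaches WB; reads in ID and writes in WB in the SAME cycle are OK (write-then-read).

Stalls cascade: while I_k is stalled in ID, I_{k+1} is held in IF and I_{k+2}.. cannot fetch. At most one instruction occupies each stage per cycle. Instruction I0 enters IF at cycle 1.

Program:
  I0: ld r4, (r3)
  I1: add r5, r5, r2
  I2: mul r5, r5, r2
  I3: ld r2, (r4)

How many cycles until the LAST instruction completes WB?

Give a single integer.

I0 ld r4 <- r3: IF@1 ID@2 stall=0 (-) EX@3 MEM@4 WB@5
I1 add r5 <- r5,r2: IF@2 ID@3 stall=0 (-) EX@4 MEM@5 WB@6
I2 mul r5 <- r5,r2: IF@3 ID@4 stall=2 (RAW on I1.r5 (WB@6)) EX@7 MEM@8 WB@9
I3 ld r2 <- r4: IF@4 ID@7 stall=0 (-) EX@8 MEM@9 WB@10

Answer: 10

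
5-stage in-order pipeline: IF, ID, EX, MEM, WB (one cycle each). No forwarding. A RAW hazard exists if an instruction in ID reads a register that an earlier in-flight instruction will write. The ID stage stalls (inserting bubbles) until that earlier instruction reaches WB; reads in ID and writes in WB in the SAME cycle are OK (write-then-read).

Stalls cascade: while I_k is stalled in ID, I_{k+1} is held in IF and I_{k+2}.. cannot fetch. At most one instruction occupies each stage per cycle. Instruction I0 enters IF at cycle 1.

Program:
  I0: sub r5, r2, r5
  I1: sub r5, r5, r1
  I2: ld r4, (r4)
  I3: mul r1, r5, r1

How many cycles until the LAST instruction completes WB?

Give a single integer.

I0 sub r5 <- r2,r5: IF@1 ID@2 stall=0 (-) EX@3 MEM@4 WB@5
I1 sub r5 <- r5,r1: IF@2 ID@3 stall=2 (RAW on I0.r5 (WB@5)) EX@6 MEM@7 WB@8
I2 ld r4 <- r4: IF@3 ID@6 stall=0 (-) EX@7 MEM@8 WB@9
I3 mul r1 <- r5,r1: IF@6 ID@7 stall=1 (RAW on I1.r5 (WB@8)) EX@9 MEM@10 WB@11

Answer: 11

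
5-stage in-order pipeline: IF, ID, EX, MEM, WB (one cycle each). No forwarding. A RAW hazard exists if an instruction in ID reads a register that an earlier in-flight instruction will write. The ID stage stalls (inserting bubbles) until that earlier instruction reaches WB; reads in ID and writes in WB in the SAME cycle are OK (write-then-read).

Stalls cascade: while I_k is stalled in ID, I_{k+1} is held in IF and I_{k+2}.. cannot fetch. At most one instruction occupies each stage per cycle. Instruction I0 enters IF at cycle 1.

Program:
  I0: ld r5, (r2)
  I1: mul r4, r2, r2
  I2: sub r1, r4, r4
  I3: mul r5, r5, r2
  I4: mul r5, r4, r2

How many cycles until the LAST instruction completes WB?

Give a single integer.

Answer: 11

Derivation:
I0 ld r5 <- r2: IF@1 ID@2 stall=0 (-) EX@3 MEM@4 WB@5
I1 mul r4 <- r2,r2: IF@2 ID@3 stall=0 (-) EX@4 MEM@5 WB@6
I2 sub r1 <- r4,r4: IF@3 ID@4 stall=2 (RAW on I1.r4 (WB@6)) EX@7 MEM@8 WB@9
I3 mul r5 <- r5,r2: IF@4 ID@7 stall=0 (-) EX@8 MEM@9 WB@10
I4 mul r5 <- r4,r2: IF@7 ID@8 stall=0 (-) EX@9 MEM@10 WB@11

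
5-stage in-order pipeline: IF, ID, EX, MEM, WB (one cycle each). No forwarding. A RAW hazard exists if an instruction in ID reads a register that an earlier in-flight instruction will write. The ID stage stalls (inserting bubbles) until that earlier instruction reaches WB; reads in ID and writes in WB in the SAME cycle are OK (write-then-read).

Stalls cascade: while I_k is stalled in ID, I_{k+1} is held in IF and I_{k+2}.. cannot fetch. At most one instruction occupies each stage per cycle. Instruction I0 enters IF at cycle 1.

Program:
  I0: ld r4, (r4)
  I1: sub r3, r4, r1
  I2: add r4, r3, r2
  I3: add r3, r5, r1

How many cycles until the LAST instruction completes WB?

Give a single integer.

Answer: 12

Derivation:
I0 ld r4 <- r4: IF@1 ID@2 stall=0 (-) EX@3 MEM@4 WB@5
I1 sub r3 <- r4,r1: IF@2 ID@3 stall=2 (RAW on I0.r4 (WB@5)) EX@6 MEM@7 WB@8
I2 add r4 <- r3,r2: IF@3 ID@6 stall=2 (RAW on I1.r3 (WB@8)) EX@9 MEM@10 WB@11
I3 add r3 <- r5,r1: IF@6 ID@9 stall=0 (-) EX@10 MEM@11 WB@12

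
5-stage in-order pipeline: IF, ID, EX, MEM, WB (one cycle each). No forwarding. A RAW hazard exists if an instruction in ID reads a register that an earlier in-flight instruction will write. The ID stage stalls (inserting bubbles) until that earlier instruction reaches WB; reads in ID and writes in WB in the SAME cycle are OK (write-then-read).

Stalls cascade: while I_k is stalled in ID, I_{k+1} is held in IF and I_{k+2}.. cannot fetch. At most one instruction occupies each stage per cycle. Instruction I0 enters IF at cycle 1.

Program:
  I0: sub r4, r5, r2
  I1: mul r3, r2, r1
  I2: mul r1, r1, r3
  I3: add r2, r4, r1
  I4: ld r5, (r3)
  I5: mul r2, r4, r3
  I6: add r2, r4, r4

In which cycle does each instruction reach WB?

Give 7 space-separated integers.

Answer: 5 6 9 12 13 14 15

Derivation:
I0 sub r4 <- r5,r2: IF@1 ID@2 stall=0 (-) EX@3 MEM@4 WB@5
I1 mul r3 <- r2,r1: IF@2 ID@3 stall=0 (-) EX@4 MEM@5 WB@6
I2 mul r1 <- r1,r3: IF@3 ID@4 stall=2 (RAW on I1.r3 (WB@6)) EX@7 MEM@8 WB@9
I3 add r2 <- r4,r1: IF@4 ID@7 stall=2 (RAW on I2.r1 (WB@9)) EX@10 MEM@11 WB@12
I4 ld r5 <- r3: IF@7 ID@10 stall=0 (-) EX@11 MEM@12 WB@13
I5 mul r2 <- r4,r3: IF@10 ID@11 stall=0 (-) EX@12 MEM@13 WB@14
I6 add r2 <- r4,r4: IF@11 ID@12 stall=0 (-) EX@13 MEM@14 WB@15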